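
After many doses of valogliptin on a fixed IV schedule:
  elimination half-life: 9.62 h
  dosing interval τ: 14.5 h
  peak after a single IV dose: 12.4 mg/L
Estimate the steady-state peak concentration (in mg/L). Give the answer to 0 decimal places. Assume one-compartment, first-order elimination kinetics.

19 mg/L

k = ln2 / t½ = 0.693147 / 9.62 = 0.07205 h⁻¹
e^(−kτ) = e^(−0.07205 × 14.5) = 0.3518
Accumulation ratio R = 1 / (1 − e^(−kτ)) = 1 / (1 − 0.3518) = 1.543
Steady-state peak = C₀ × R = 12.4 × 1.543 = 19.13 mg/L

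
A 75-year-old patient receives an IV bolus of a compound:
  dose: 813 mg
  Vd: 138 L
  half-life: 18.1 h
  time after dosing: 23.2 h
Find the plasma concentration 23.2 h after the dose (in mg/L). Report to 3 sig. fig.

2.42 mg/L

C₀ = Dose / Vd = 813.0 / 138 = 5.891 mg/L
k = ln2 / t½ = 0.693147 / 18.1 = 0.03830 h⁻¹
C = C₀ · e^(−k·t) = 5.891 × e^(−0.03830 × 23.2)
  = 5.891 × 0.4112 = 2.422 mg/L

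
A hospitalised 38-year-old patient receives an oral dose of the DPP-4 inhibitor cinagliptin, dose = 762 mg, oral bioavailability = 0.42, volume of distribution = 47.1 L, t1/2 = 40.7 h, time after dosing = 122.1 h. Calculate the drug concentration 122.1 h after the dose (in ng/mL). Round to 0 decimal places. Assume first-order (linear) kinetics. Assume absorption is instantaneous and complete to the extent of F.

Amount reaching circulation = F × Dose = 0.42 × 762.0 = 320.0 mg
C₀ = F·Dose / Vd = 320.0 / 47.1 = 6.794 mg/L
k = ln2 / t½ = 0.693147 / 40.7 = 0.01703 h⁻¹
t / t½ = 122.1 / 40.7 = 3 half-lives
C = C₀ × (1/2)^3 = 6.794 × 0.1250 = 0.8493 mg/L
Convert: 0.8493 mg/L × 1000 = 849.3 ng/mL

849 ng/mL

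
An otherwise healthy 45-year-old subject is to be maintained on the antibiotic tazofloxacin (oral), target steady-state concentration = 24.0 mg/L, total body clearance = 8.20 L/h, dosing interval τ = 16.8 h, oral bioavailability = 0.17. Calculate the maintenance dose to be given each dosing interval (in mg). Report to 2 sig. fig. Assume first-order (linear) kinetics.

19000 mg

At steady state, F × (Dose/τ) = Css × CL.
Dose = Css × CL × τ / F = 24.0 × 8.200 × 16.8 / 0.17 = 19450 mg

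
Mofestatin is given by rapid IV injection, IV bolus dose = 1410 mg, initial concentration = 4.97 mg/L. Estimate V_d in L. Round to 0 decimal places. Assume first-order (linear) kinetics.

284 L

Vd = Dose / C₀ = 1410 / 4.97 = 283.7 L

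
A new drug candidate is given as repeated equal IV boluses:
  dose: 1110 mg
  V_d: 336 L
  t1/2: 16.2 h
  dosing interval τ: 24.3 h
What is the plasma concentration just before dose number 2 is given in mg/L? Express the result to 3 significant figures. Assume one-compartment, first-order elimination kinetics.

C₀ per dose = Dose / Vd = 1110 / 336 = 3.304 mg/L
k = ln2 / t½ = 0.693147 / 16.2 = 0.04279 h⁻¹
Fraction remaining after one interval: r = e^(−kτ) = e^(−0.04279 × 24.3) = 0.3535
Before dose 2, 1 dose has been given (aged 1τ).
C_trough = C₀ × r = 3.304 × 0.3535 = 1.168 mg/L

1.17 mg/L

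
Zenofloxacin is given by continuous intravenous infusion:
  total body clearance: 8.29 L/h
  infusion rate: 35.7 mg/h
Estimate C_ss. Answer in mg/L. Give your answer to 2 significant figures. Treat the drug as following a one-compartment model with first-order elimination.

At steady state Css = R₀ / CL = 35.7 / 8.290 = 4.306 mg/L

4.3 mg/L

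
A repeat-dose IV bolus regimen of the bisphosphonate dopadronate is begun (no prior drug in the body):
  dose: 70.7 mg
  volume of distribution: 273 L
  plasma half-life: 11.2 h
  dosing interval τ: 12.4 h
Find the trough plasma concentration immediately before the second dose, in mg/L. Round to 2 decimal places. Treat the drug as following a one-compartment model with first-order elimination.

0.12 mg/L

C₀ per dose = Dose / Vd = 70.7 / 273 = 0.2590 mg/L
k = ln2 / t½ = 0.693147 / 11.2 = 0.06189 h⁻¹
Fraction remaining after one interval: r = e^(−kτ) = e^(−0.06189 × 12.4) = 0.4642
Before dose 2, 1 dose has been given (aged 1τ).
C_trough = C₀ × r = 0.2590 × 0.4642 = 0.1202 mg/L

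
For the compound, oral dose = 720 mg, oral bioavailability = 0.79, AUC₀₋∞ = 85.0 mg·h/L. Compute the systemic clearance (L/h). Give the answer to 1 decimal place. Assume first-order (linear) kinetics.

6.7 L/h

CL = F·Dose / AUC = 0.79 × 720 / 85.0 = 6.692 L/h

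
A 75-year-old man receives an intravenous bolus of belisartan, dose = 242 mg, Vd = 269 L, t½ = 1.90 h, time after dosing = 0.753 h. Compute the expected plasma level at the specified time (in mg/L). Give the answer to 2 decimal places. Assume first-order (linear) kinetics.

C₀ = Dose / Vd = 242.0 / 269 = 0.8996 mg/L
k = ln2 / t½ = 0.693147 / 1.90 = 0.3648 h⁻¹
C = C₀ · e^(−k·t) = 0.8996 × e^(−0.3648 × 0.753)
  = 0.8996 × 0.7598 = 0.6835 mg/L

0.68 mg/L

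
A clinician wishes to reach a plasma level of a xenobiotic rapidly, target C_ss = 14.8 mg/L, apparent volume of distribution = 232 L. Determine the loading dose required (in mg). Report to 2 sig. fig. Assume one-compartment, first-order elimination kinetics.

3400 mg

LD = Css × Vd = 14.8 × 232 = 3434 mg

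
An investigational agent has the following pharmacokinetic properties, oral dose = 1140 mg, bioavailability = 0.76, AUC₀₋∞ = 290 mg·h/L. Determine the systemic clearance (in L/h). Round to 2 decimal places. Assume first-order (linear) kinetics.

2.99 L/h

CL = F·Dose / AUC = 0.76 × 1140 / 290 = 2.988 L/h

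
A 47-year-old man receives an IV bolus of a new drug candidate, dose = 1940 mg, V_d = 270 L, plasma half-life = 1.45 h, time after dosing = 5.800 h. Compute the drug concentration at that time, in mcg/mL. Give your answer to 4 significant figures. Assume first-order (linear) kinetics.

0.4491 mcg/mL

C₀ = Dose / Vd = 1940 / 270 = 7.185 mg/L
k = ln2 / t½ = 0.693147 / 1.45 = 0.4780 h⁻¹
t / t½ = 5.800 / 1.45 = 4 half-lives
C = C₀ × (1/2)^4 = 7.185 × 0.06250 = 0.4491 mg/L
(0.4491 mg/L = 0.4491 mcg/mL)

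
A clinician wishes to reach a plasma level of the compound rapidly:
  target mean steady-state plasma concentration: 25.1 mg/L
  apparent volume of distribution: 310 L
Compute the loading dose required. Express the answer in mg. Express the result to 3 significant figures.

7780 mg

LD = Css × Vd = 25.1 × 310 = 7781 mg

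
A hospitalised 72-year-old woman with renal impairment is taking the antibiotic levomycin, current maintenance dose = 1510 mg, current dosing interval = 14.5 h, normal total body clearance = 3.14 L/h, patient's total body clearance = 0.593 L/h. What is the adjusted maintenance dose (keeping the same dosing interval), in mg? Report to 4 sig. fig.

To keep the same average steady-state level, dosing rate must scale with clearance.
CL ratio = 0.593 / 3.14 = 0.1889
New dose (same interval) = 1510 × 0.1889 = 285.2 mg

285.2 mg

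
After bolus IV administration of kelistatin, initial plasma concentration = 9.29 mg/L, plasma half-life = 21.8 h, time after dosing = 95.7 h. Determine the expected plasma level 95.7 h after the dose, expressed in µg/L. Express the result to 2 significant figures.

440 µg/L

k = ln2 / t½ = 0.693147 / 21.8 = 0.03180 h⁻¹
C = C₀ · e^(−k·t) = 9.290 × e^(−0.03180 × 95.7)
  = 9.290 × 0.04768 = 0.4429 mg/L
Convert: 0.4429 mg/L × 1000 = 442.9 µg/L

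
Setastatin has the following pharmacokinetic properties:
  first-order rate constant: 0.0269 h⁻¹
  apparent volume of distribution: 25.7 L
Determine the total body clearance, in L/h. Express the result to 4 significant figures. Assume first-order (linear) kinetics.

0.6913 L/h

CL = k × Vd = 0.0269 × 25.7 = 0.6913 L/h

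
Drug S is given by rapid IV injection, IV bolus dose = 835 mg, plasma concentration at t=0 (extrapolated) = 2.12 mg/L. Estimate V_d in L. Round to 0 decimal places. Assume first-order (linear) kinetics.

Vd = Dose / C₀ = 835.0 / 2.12 = 393.9 L

394 L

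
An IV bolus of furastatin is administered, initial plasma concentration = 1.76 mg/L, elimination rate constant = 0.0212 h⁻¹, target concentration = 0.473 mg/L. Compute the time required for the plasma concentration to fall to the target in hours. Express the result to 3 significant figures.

t = ln(C₀ / C) / k = ln(1.760 / 0.473) / 0.02120
  = ln(3.721) / 0.02120 = 1.314 / 0.02120 = 61.98 h

62.0 h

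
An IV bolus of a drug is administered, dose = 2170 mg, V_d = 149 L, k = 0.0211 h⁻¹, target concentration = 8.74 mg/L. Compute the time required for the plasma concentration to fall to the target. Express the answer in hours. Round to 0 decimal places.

C₀ = Dose / Vd = 2170 / 149 = 14.56 mg/L
t = ln(C₀ / C) / k = ln(14.56 / 8.74) / 0.02110
  = ln(1.666) / 0.02110 = 0.5104 / 0.02110 = 24.19 h

24 h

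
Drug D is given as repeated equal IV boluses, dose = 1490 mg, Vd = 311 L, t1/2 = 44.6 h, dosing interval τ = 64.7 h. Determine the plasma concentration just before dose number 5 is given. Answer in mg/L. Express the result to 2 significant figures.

2.7 mg/L

C₀ per dose = Dose / Vd = 1490 / 311 = 4.791 mg/L
k = ln2 / t½ = 0.693147 / 44.6 = 0.01554 h⁻¹
Fraction remaining after one interval: r = e^(−kτ) = e^(−0.01554 × 64.7) = 0.3659
Before dose 5, 4 doses have been given (aged 1τ, 2τ, 3τ, 4τ).
C_trough = C₀ × (r + r² + … + r^4) = C₀ × r(1−r^4)/(1−r)
        = 4.791 × 0.3659 × (1 − 0.01792) / (1 − 0.3659) = 2.715 mg/L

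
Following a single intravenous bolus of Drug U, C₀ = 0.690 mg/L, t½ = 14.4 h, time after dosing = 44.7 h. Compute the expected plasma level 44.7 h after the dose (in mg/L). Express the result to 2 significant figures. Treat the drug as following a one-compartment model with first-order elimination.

k = ln2 / t½ = 0.693147 / 14.4 = 0.04814 h⁻¹
C = C₀ · e^(−k·t) = 0.6900 × e^(−0.04814 × 44.7)
  = 0.6900 × 0.1163 = 0.08025 mg/L

0.080 mg/L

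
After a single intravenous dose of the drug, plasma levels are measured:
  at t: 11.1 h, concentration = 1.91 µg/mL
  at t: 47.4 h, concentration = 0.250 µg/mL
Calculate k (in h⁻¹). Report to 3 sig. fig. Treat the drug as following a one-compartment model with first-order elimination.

0.0560 h⁻¹

k = ln(C₁/C₂) / (t₂ − t₁) = ln(1.91/0.250) / (47.4 − 11.1)
  = 2.033 / 36.30 = 0.05601 h⁻¹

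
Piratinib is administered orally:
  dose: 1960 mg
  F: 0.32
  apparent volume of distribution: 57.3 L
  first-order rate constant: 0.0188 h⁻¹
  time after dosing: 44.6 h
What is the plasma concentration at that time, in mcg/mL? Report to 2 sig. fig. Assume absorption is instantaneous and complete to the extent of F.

Amount reaching circulation = F × Dose = 0.32 × 1960 = 627.2 mg
C₀ = F·Dose / Vd = 627.2 / 57.3 = 10.95 mg/L
C = C₀ · e^(−k·t) = 10.95 × e^(−0.01880 × 44.6)
  = 10.95 × 0.4324 = 4.735 mg/L
(4.735 mg/L = 4.735 mcg/mL)

4.7 mcg/mL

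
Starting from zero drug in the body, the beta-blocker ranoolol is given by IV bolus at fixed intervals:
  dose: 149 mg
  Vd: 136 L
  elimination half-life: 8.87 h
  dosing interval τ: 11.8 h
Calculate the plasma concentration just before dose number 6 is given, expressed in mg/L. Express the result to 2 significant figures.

0.72 mg/L

C₀ per dose = Dose / Vd = 149 / 136 = 1.096 mg/L
k = ln2 / t½ = 0.693147 / 8.87 = 0.07815 h⁻¹
Fraction remaining after one interval: r = e^(−kτ) = e^(−0.07815 × 11.8) = 0.3977
Before dose 6, 5 doses have been given (aged 1τ, 2τ, 3τ, 4τ, 5τ).
C_trough = C₀ × (r + r² + … + r^5) = C₀ × r(1−r^5)/(1−r)
        = 1.096 × 0.3977 × (1 − 0.009949) / (1 − 0.3977) = 0.7165 mg/L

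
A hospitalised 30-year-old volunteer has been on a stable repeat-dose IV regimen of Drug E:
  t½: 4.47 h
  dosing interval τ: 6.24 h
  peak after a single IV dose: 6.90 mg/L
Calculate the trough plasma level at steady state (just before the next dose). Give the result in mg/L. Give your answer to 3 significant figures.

4.23 mg/L

k = ln2 / t½ = 0.693147 / 4.47 = 0.1551 h⁻¹
e^(−kτ) = e^(−0.1551 × 6.24) = 0.3799
Accumulation ratio R = 1 / (1 − e^(−kτ)) = 1 / (1 − 0.3799) = 1.613
Steady-state trough = C₀ × R × e^(−kτ) = 6.90 × 1.613 × 0.3799 = 4.228 mg/L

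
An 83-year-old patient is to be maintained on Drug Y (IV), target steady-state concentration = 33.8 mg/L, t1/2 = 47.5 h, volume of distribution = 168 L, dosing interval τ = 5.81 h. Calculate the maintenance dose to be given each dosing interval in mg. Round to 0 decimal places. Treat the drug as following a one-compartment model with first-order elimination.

481 mg

k = ln2 / t½ = 0.693147 / 47.5 = 0.01459 h⁻¹
CL = k × Vd = 0.01459 × 168 = 2.451 L/h
At steady state, Dose/τ = Css × CL.
Dose = Css × CL × τ = 33.8 × 2.451 × 5.81 = 481.3 mg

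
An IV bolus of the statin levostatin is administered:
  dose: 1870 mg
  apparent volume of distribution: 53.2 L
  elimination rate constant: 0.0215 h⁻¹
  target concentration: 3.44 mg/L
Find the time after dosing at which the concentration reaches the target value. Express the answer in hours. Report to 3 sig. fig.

C₀ = Dose / Vd = 1870 / 53.2 = 35.15 mg/L
t = ln(C₀ / C) / k = ln(35.15 / 3.44) / 0.02150
  = ln(10.22) / 0.02150 = 2.324 / 0.02150 = 108.1 h

108 h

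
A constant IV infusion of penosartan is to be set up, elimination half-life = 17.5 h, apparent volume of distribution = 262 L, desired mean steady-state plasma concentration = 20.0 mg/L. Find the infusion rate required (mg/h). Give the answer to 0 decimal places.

k = ln2 / t½ = 0.693147 / 17.5 = 0.03961 h⁻¹
CL = k × Vd = 0.03961 × 262 = 10.38 L/h
At steady state, infusion rate R₀ = Css × CL = 20.0 × 10.38 = 207.6 mg/h

208 mg/h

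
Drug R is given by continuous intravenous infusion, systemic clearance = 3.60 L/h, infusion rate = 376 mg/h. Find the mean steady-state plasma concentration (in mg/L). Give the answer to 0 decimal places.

At steady state Css = R₀ / CL = 376 / 3.600 = 104.4 mg/L

104 mg/L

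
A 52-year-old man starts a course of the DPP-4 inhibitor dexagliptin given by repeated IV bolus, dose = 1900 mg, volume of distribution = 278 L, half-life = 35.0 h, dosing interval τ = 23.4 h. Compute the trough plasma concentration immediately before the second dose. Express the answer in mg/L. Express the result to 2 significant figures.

C₀ per dose = Dose / Vd = 1900 / 278 = 6.835 mg/L
k = ln2 / t½ = 0.693147 / 35.0 = 0.01980 h⁻¹
Fraction remaining after one interval: r = e^(−kτ) = e^(−0.01980 × 23.4) = 0.6292
Before dose 2, 1 dose has been given (aged 1τ).
C_trough = C₀ × r = 6.835 × 0.6292 = 4.301 mg/L

4.3 mg/L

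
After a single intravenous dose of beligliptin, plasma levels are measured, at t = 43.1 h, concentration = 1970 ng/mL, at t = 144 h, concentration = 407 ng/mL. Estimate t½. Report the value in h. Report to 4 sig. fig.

44.35 h

k = ln(C₁/C₂) / (t₂ − t₁) = ln(1970/407) / (144 − 43.1)
  = 1.577 / 100.9 = 0.01563 h⁻¹
t½ = ln2 / k = 0.693147 / 0.01563 = 44.35 h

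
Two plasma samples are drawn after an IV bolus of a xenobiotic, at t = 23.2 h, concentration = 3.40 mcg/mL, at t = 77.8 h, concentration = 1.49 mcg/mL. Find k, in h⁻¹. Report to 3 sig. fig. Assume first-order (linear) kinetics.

0.0151 h⁻¹

k = ln(C₁/C₂) / (t₂ − t₁) = ln(3.40/1.49) / (77.8 − 23.2)
  = 0.8250 / 54.60 = 0.01511 h⁻¹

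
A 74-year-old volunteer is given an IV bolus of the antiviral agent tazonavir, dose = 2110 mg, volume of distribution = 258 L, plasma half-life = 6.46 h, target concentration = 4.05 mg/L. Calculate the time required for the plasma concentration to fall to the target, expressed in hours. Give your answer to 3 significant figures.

C₀ = Dose / Vd = 2110 / 258 = 8.178 mg/L
k = ln2 / t½ = 0.693147 / 6.46 = 0.1073 h⁻¹
t = ln(C₀ / C) / k = ln(8.178 / 4.05) / 0.1073
  = ln(2.019) / 0.1073 = 0.7026 / 0.1073 = 6.548 h

6.55 h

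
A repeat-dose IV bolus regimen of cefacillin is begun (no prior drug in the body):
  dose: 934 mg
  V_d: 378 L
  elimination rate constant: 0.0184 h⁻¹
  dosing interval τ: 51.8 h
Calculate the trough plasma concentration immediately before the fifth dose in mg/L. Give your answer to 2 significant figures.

C₀ per dose = Dose / Vd = 934 / 378 = 2.471 mg/L
Fraction remaining after one interval: r = e^(−kτ) = e^(−0.01840 × 51.8) = 0.3855
Before dose 5, 4 doses have been given (aged 1τ, 2τ, 3τ, 4τ).
C_trough = C₀ × (r + r² + … + r^4) = C₀ × r(1−r^4)/(1−r)
        = 2.471 × 0.3855 × (1 − 0.02209) / (1 − 0.3855) = 1.516 mg/L

1.5 mg/L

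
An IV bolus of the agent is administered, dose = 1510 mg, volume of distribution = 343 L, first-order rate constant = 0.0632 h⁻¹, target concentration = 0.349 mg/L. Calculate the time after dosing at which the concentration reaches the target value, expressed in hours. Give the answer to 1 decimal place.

C₀ = Dose / Vd = 1510 / 343 = 4.402 mg/L
t = ln(C₀ / C) / k = ln(4.402 / 0.349) / 0.06320
  = ln(12.61) / 0.06320 = 2.534 / 0.06320 = 40.09 h

40.1 h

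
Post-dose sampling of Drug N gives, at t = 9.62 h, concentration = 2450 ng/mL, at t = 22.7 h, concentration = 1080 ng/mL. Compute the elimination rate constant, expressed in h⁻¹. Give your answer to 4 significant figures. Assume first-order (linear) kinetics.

0.06262 h⁻¹

k = ln(C₁/C₂) / (t₂ − t₁) = ln(2450/1080) / (22.7 − 9.62)
  = 0.8191 / 13.08 = 0.06262 h⁻¹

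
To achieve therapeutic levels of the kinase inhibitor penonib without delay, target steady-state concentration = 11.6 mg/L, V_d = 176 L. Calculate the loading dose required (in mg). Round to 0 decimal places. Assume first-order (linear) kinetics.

2042 mg

LD = Css × Vd = 11.6 × 176 = 2042 mg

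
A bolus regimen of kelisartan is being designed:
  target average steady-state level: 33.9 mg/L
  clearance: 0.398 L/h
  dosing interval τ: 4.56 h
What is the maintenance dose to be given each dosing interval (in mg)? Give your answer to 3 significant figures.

61.5 mg

At steady state, Dose/τ = Css × CL.
Dose = Css × CL × τ = 33.9 × 0.3980 × 4.56 = 61.52 mg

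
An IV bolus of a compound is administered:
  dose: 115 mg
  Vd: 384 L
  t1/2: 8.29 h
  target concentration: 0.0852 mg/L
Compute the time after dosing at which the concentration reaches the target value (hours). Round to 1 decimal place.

15.0 h

C₀ = Dose / Vd = 115.0 / 384 = 0.2995 mg/L
k = ln2 / t½ = 0.693147 / 8.29 = 0.08361 h⁻¹
t = ln(C₀ / C) / k = ln(0.2995 / 0.0852) / 0.08361
  = ln(3.515) / 0.08361 = 1.257 / 0.08361 = 15.03 h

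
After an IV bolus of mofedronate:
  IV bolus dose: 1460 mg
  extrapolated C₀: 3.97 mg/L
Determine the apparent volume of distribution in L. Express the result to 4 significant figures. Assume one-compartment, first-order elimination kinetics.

Vd = Dose / C₀ = 1460 / 3.97 = 367.8 L

367.8 L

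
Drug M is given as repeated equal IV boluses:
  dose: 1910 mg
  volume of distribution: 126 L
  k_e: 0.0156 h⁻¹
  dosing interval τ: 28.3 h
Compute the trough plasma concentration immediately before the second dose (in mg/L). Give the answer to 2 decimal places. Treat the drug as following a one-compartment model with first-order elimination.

9.75 mg/L

C₀ per dose = Dose / Vd = 1910 / 126 = 15.16 mg/L
Fraction remaining after one interval: r = e^(−kτ) = e^(−0.01560 × 28.3) = 0.6431
Before dose 2, 1 dose has been given (aged 1τ).
C_trough = C₀ × r = 15.16 × 0.6431 = 9.749 mg/L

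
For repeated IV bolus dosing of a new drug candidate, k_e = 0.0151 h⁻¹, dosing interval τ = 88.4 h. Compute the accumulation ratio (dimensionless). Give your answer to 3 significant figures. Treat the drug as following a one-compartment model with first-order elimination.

e^(−kτ) = e^(−0.01510 × 88.4) = 0.2632
Accumulation ratio R = 1 / (1 − e^(−kτ)) = 1 / (1 − 0.2632) = 1.357

1.36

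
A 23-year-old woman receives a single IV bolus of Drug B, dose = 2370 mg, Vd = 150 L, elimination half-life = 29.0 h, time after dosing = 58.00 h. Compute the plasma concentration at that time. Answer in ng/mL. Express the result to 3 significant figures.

3950 ng/mL

C₀ = Dose / Vd = 2370 / 150 = 15.80 mg/L
k = ln2 / t½ = 0.693147 / 29.0 = 0.02390 h⁻¹
t / t½ = 58.00 / 29.0 = 2 half-lives
C = C₀ × (1/2)^2 = 15.80 × 0.2500 = 3.950 mg/L
Convert: 3.950 mg/L × 1000 = 3950 ng/mL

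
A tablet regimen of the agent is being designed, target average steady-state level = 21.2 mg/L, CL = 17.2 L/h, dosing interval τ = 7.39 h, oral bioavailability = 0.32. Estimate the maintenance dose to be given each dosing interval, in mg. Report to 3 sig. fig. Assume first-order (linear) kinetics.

At steady state, F × (Dose/τ) = Css × CL.
Dose = Css × CL × τ / F = 21.2 × 17.20 × 7.39 / 0.32 = 8421 mg

8420 mg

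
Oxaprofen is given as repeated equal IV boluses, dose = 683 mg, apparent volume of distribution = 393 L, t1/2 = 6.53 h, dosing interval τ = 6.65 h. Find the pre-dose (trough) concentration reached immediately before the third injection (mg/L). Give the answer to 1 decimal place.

1.3 mg/L

C₀ per dose = Dose / Vd = 683 / 393 = 1.738 mg/L
k = ln2 / t½ = 0.693147 / 6.53 = 0.1061 h⁻¹
Fraction remaining after one interval: r = e^(−kτ) = e^(−0.1061 × 6.65) = 0.4938
Before dose 3, 2 doses have been given (aged 1τ, 2τ).
C_trough = C₀ × (r + r²) = 1.738 × (0.4938 + 0.2438) = 1.282 mg/L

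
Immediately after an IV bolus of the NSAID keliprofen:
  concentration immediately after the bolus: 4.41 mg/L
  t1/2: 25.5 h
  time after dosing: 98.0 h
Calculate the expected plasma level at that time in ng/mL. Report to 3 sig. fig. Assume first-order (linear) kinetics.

k = ln2 / t½ = 0.693147 / 25.5 = 0.02718 h⁻¹
C = C₀ · e^(−k·t) = 4.410 × e^(−0.02718 × 98.0)
  = 4.410 × 0.06969 = 0.3073 mg/L
Convert: 0.3073 mg/L × 1000 = 307.3 ng/mL

307 ng/mL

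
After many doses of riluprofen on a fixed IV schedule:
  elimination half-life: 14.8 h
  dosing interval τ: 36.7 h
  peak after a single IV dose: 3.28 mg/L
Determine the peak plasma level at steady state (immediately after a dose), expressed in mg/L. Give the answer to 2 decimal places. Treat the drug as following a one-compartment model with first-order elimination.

k = ln2 / t½ = 0.693147 / 14.8 = 0.04683 h⁻¹
e^(−kτ) = e^(−0.04683 × 36.7) = 0.1793
Accumulation ratio R = 1 / (1 − e^(−kτ)) = 1 / (1 − 0.1793) = 1.218
Steady-state peak = C₀ × R = 3.28 × 1.218 = 3.995 mg/L

4.00 mg/L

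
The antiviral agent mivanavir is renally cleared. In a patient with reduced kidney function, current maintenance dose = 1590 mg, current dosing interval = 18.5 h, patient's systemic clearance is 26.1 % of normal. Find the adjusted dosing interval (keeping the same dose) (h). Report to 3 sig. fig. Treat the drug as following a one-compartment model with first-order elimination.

To keep the same average steady-state level, dosing rate must scale with clearance.
CL ratio = 26.1 / 100 = 0.2610
New interval (same dose) = 18.5 / 0.2610 = 70.88 h

70.9 h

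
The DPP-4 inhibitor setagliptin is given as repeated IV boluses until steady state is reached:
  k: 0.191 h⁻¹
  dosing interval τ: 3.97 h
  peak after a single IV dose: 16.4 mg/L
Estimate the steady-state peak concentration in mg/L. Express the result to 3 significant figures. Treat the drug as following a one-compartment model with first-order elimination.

30.9 mg/L

e^(−kτ) = e^(−0.1910 × 3.97) = 0.4685
Accumulation ratio R = 1 / (1 − e^(−kτ)) = 1 / (1 − 0.4685) = 1.881
Steady-state peak = C₀ × R = 16.4 × 1.881 = 30.85 mg/L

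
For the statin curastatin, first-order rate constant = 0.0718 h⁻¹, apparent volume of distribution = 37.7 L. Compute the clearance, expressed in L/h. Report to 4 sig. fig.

2.707 L/h

CL = k × Vd = 0.0718 × 37.7 = 2.707 L/h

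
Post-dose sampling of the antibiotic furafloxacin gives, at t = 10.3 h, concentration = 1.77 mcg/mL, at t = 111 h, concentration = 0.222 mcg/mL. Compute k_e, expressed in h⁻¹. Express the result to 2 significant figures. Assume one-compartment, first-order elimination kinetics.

k = ln(C₁/C₂) / (t₂ − t₁) = ln(1.77/0.222) / (111 − 10.3)
  = 2.076 / 100.7 = 0.02062 h⁻¹

0.021 h⁻¹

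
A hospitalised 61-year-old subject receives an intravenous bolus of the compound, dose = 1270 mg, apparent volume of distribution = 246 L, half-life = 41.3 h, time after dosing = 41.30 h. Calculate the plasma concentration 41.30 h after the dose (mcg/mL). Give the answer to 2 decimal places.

C₀ = Dose / Vd = 1270 / 246 = 5.163 mg/L
k = ln2 / t½ = 0.693147 / 41.3 = 0.01678 h⁻¹
t / t½ = 41.30 / 41.3 = 1 half-lives
C = C₀ × (1/2)^1 = 5.163 × 0.5000 = 2.582 mg/L
(2.582 mg/L = 2.582 mcg/mL)

2.58 mcg/mL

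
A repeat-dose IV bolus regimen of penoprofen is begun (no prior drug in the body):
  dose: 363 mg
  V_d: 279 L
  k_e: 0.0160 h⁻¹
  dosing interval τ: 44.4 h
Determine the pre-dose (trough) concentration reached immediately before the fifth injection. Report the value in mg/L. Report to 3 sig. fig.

C₀ per dose = Dose / Vd = 363 / 279 = 1.301 mg/L
Fraction remaining after one interval: r = e^(−kτ) = e^(−0.01600 × 44.4) = 0.4914
Before dose 5, 4 doses have been given (aged 1τ, 2τ, 3τ, 4τ).
C_trough = C₀ × (r + r² + … + r^4) = C₀ × r(1−r^4)/(1−r)
        = 1.301 × 0.4914 × (1 − 0.05831) / (1 − 0.4914) = 1.184 mg/L

1.18 mg/L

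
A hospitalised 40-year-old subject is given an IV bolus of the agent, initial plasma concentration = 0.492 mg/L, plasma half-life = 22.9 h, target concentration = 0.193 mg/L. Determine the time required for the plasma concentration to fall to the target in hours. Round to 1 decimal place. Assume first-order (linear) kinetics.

30.9 h

k = ln2 / t½ = 0.693147 / 22.9 = 0.03027 h⁻¹
t = ln(C₀ / C) / k = ln(0.4920 / 0.193) / 0.03027
  = ln(2.549) / 0.03027 = 0.9357 / 0.03027 = 30.91 h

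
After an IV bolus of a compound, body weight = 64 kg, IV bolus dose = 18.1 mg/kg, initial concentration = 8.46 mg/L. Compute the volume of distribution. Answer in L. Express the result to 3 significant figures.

137 L

Dose = 18.1 × 64 = 1158 mg
Vd = Dose / C₀ = 1158 / 8.46 = 136.9 L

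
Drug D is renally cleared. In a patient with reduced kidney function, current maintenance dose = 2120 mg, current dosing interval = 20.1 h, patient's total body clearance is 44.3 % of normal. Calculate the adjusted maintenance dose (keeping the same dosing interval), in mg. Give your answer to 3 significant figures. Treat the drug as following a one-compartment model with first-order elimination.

939 mg

To keep the same average steady-state level, dosing rate must scale with clearance.
CL ratio = 44.3 / 100 = 0.4430
New dose (same interval) = 2120 × 0.4430 = 939.2 mg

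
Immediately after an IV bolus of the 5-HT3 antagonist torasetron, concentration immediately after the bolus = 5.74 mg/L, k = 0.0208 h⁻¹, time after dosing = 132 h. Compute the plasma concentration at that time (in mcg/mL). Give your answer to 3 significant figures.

0.369 mcg/mL

C = C₀ · e^(−k·t) = 5.740 × e^(−0.02080 × 132)
  = 5.740 × 0.06421 = 0.3686 mg/L
(0.3686 mg/L = 0.3686 mcg/mL)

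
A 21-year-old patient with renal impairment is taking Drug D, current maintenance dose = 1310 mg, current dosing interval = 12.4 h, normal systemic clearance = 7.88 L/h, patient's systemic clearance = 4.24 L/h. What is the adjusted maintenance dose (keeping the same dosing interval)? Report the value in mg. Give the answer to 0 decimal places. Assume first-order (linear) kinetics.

To keep the same average steady-state level, dosing rate must scale with clearance.
CL ratio = 4.24 / 7.88 = 0.5381
New dose (same interval) = 1310 × 0.5381 = 704.9 mg

705 mg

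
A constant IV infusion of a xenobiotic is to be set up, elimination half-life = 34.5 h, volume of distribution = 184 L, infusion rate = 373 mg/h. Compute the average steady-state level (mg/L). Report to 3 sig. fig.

k = ln2 / t½ = 0.693147 / 34.5 = 0.02009 h⁻¹
CL = k × Vd = 0.02009 × 184 = 3.697 L/h
At steady state Css = R₀ / CL = 373 / 3.697 = 100.9 mg/L

101 mg/L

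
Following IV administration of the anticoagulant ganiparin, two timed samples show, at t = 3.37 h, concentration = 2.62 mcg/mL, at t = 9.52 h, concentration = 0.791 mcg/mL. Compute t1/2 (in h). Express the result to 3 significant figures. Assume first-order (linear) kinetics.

3.56 h

k = ln(C₁/C₂) / (t₂ − t₁) = ln(2.62/0.791) / (9.52 − 3.37)
  = 1.198 / 6.150 = 0.1948 h⁻¹
t½ = ln2 / k = 0.693147 / 0.1948 = 3.558 h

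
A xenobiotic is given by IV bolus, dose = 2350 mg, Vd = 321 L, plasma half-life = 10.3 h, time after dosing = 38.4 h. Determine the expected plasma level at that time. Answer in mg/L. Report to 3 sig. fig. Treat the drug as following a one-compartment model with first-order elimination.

C₀ = Dose / Vd = 2350 / 321 = 7.321 mg/L
k = ln2 / t½ = 0.693147 / 10.3 = 0.06730 h⁻¹
C = C₀ · e^(−k·t) = 7.321 × e^(−0.06730 × 38.4)
  = 7.321 × 0.07545 = 0.5524 mg/L

0.552 mg/L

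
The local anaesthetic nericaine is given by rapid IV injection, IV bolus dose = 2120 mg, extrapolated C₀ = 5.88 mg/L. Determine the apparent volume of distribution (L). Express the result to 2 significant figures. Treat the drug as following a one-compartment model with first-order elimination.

360 L

Vd = Dose / C₀ = 2120 / 5.88 = 360.5 L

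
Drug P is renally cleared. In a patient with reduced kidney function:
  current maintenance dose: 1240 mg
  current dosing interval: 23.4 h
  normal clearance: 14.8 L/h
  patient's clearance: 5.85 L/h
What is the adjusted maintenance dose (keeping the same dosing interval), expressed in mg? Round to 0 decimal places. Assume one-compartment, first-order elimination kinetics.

490 mg

To keep the same average steady-state level, dosing rate must scale with clearance.
CL ratio = 5.85 / 14.8 = 0.3953
New dose (same interval) = 1240 × 0.3953 = 490.2 mg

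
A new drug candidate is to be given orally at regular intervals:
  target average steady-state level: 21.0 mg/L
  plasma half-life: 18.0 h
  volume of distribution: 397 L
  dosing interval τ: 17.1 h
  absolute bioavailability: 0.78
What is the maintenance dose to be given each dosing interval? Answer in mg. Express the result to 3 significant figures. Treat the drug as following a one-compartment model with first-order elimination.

k = ln2 / t½ = 0.693147 / 18.0 = 0.03851 h⁻¹
CL = k × Vd = 0.03851 × 397 = 15.29 L/h
At steady state, F × (Dose/τ) = Css × CL.
Dose = Css × CL × τ / F = 21.0 × 15.29 × 17.1 / 0.78 = 7039 mg

7040 mg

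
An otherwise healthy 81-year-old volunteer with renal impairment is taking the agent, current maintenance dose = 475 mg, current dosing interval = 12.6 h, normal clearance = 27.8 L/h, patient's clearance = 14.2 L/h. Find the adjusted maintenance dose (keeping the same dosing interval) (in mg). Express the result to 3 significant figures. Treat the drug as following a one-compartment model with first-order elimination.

243 mg

To keep the same average steady-state level, dosing rate must scale with clearance.
CL ratio = 14.2 / 27.8 = 0.5108
New dose (same interval) = 475 × 0.5108 = 242.6 mg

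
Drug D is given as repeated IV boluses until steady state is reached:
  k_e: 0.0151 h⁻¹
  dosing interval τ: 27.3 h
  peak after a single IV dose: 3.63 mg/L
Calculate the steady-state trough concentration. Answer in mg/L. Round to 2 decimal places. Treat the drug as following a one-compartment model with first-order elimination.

7.12 mg/L

e^(−kτ) = e^(−0.01510 × 27.3) = 0.6622
Accumulation ratio R = 1 / (1 − e^(−kτ)) = 1 / (1 − 0.6622) = 2.960
Steady-state trough = C₀ × R × e^(−kτ) = 3.63 × 2.960 × 0.6622 = 7.115 mg/L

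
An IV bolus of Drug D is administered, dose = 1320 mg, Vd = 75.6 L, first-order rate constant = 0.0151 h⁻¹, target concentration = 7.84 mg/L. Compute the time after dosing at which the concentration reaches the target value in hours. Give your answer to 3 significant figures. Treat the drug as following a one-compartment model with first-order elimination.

C₀ = Dose / Vd = 1320 / 75.6 = 17.46 mg/L
t = ln(C₀ / C) / k = ln(17.46 / 7.84) / 0.01510
  = ln(2.227) / 0.01510 = 0.8007 / 0.01510 = 53.03 h

53.0 h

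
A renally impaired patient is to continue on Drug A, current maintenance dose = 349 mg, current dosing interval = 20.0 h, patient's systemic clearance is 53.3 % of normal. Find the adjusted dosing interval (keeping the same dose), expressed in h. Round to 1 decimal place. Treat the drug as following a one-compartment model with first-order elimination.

To keep the same average steady-state level, dosing rate must scale with clearance.
CL ratio = 53.3 / 100 = 0.5330
New interval (same dose) = 20.0 / 0.5330 = 37.52 h

37.5 h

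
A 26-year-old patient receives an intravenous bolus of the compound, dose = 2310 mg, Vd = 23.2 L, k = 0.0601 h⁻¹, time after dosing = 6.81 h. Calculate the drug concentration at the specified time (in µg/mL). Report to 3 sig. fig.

66.1 µg/mL

C₀ = Dose / Vd = 2310 / 23.2 = 99.57 mg/L
C = C₀ · e^(−k·t) = 99.57 × e^(−0.06010 × 6.81)
  = 99.57 × 0.6641 = 66.12 mg/L
(66.12 mg/L = 66.12 µg/mL)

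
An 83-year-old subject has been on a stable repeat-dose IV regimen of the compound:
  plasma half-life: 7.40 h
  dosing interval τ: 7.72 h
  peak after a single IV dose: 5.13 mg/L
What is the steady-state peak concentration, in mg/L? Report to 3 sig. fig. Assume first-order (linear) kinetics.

k = ln2 / t½ = 0.693147 / 7.40 = 0.09367 h⁻¹
e^(−kτ) = e^(−0.09367 × 7.72) = 0.4852
Accumulation ratio R = 1 / (1 − e^(−kτ)) = 1 / (1 − 0.4852) = 1.943
Steady-state peak = C₀ × R = 5.13 × 1.943 = 9.968 mg/L

9.97 mg/L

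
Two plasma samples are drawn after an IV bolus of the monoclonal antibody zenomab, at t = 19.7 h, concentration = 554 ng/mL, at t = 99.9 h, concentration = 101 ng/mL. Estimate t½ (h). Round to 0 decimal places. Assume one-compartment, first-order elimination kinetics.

k = ln(C₁/C₂) / (t₂ − t₁) = ln(554/101) / (99.9 − 19.7)
  = 1.702 / 80.20 = 0.02122 h⁻¹
t½ = ln2 / k = 0.693147 / 0.02122 = 32.66 h

33 h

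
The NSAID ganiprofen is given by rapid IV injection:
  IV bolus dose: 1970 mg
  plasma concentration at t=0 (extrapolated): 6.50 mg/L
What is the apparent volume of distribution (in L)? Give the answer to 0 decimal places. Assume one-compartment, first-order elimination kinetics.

303 L

Vd = Dose / C₀ = 1970 / 6.50 = 303.1 L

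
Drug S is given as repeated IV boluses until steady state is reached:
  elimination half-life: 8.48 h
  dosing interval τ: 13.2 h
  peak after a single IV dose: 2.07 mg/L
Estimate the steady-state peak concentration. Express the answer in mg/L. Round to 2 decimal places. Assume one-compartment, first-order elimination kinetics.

k = ln2 / t½ = 0.693147 / 8.48 = 0.08174 h⁻¹
e^(−kτ) = e^(−0.08174 × 13.2) = 0.3399
Accumulation ratio R = 1 / (1 − e^(−kτ)) = 1 / (1 − 0.3399) = 1.515
Steady-state peak = C₀ × R = 2.07 × 1.515 = 3.136 mg/L

3.14 mg/L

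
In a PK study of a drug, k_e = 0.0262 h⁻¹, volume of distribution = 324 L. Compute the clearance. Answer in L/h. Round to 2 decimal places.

8.49 L/h

CL = k × Vd = 0.0262 × 324 = 8.489 L/h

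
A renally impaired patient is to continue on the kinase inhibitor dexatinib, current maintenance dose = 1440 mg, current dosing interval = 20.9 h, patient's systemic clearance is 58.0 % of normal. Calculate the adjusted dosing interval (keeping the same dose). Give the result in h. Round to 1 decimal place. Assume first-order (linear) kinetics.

36.0 h

To keep the same average steady-state level, dosing rate must scale with clearance.
CL ratio = 58.0 / 100 = 0.5800
New interval (same dose) = 20.9 / 0.5800 = 36.03 h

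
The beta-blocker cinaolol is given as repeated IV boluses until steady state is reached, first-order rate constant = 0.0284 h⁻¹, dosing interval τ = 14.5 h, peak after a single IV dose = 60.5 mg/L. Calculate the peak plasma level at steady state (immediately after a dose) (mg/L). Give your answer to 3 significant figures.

179 mg/L

e^(−kτ) = e^(−0.02840 × 14.5) = 0.6625
Accumulation ratio R = 1 / (1 − e^(−kτ)) = 1 / (1 − 0.6625) = 2.963
Steady-state peak = C₀ × R = 60.5 × 2.963 = 179.3 mg/L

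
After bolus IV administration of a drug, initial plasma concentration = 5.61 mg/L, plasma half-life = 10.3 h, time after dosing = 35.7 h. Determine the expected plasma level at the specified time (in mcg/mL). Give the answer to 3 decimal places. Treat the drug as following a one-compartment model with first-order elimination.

k = ln2 / t½ = 0.693147 / 10.3 = 0.06730 h⁻¹
C = C₀ · e^(−k·t) = 5.610 × e^(−0.06730 × 35.7)
  = 5.610 × 0.09048 = 0.5076 mg/L
(0.5076 mg/L = 0.5076 mcg/mL)

0.508 mcg/mL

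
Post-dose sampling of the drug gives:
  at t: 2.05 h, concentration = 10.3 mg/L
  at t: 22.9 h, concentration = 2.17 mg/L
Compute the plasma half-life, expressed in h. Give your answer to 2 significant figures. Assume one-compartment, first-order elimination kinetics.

9.3 h

k = ln(C₁/C₂) / (t₂ − t₁) = ln(10.3/2.17) / (22.9 − 2.05)
  = 1.557 / 20.85 = 0.07468 h⁻¹
t½ = ln2 / k = 0.693147 / 0.07468 = 9.282 h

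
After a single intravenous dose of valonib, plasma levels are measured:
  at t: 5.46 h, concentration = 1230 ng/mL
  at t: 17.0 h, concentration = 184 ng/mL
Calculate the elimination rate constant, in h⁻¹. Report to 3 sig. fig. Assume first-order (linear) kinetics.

0.165 h⁻¹

k = ln(C₁/C₂) / (t₂ − t₁) = ln(1230/184) / (17.0 − 5.46)
  = 1.900 / 11.54 = 0.1646 h⁻¹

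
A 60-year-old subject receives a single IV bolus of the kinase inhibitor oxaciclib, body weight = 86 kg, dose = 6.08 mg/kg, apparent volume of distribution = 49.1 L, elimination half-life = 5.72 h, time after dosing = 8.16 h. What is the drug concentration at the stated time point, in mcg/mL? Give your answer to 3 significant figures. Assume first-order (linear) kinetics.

Total dose = 6.08 × 86 = 522.9 mg
C₀ = Dose / Vd = 522.9 / 49.1 = 10.65 mg/L
k = ln2 / t½ = 0.693147 / 5.72 = 0.1212 h⁻¹
C = C₀ · e^(−k·t) = 10.65 × e^(−0.1212 × 8.16)
  = 10.65 × 0.3720 = 3.962 mg/L
(3.962 mg/L = 3.962 mcg/mL)

3.96 mcg/mL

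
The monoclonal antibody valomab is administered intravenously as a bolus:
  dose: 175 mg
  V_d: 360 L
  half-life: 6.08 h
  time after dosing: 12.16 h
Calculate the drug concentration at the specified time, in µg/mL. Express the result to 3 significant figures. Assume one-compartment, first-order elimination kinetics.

C₀ = Dose / Vd = 175.0 / 360 = 0.4861 mg/L
k = ln2 / t½ = 0.693147 / 6.08 = 0.1140 h⁻¹
t / t½ = 12.16 / 6.08 = 2 half-lives
C = C₀ × (1/2)^2 = 0.4861 × 0.2500 = 0.1215 mg/L
(0.1215 mg/L = 0.1215 µg/mL)

0.122 µg/mL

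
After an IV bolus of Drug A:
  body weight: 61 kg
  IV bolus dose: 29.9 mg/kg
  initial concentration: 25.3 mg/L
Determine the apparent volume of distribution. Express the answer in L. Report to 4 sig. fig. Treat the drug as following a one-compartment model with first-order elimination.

72.09 L

Dose = 29.9 × 61 = 1824 mg
Vd = Dose / C₀ = 1824 / 25.3 = 72.09 L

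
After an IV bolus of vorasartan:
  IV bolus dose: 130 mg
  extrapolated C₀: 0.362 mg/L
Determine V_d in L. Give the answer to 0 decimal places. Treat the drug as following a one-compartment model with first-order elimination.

Vd = Dose / C₀ = 130.0 / 0.362 = 359.1 L

359 L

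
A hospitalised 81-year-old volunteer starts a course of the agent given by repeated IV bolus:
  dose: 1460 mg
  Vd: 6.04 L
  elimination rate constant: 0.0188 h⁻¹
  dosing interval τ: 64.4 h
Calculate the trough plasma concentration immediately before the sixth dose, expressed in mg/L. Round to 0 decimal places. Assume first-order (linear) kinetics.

102 mg/L

C₀ per dose = Dose / Vd = 1460 / 6.04 = 241.7 mg/L
Fraction remaining after one interval: r = e^(−kτ) = e^(−0.01880 × 64.4) = 0.2980
Before dose 6, 5 doses have been given (aged 1τ, 2τ, 3τ, 4τ, 5τ).
C_trough = C₀ × (r + r² + … + r^5) = C₀ × r(1−r^5)/(1−r)
        = 241.7 × 0.2980 × (1 − 0.002350) / (1 − 0.2980) = 102.4 mg/L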